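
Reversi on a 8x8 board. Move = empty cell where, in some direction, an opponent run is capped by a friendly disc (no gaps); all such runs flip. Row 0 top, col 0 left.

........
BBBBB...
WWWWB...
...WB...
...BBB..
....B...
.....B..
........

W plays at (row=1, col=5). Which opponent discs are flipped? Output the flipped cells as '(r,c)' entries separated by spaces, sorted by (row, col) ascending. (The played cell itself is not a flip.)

Answer: (2,4)

Derivation:
Dir NW: first cell '.' (not opp) -> no flip
Dir N: first cell '.' (not opp) -> no flip
Dir NE: first cell '.' (not opp) -> no flip
Dir W: opp run (1,4) (1,3) (1,2) (1,1) (1,0), next=edge -> no flip
Dir E: first cell '.' (not opp) -> no flip
Dir SW: opp run (2,4) capped by W -> flip
Dir S: first cell '.' (not opp) -> no flip
Dir SE: first cell '.' (not opp) -> no flip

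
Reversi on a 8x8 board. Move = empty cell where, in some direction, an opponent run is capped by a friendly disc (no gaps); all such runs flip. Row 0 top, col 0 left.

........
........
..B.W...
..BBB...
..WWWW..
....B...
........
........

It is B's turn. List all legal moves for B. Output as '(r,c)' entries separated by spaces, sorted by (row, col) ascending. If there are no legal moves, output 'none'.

(1,3): no bracket -> illegal
(1,4): flips 1 -> legal
(1,5): flips 1 -> legal
(2,3): no bracket -> illegal
(2,5): no bracket -> illegal
(3,1): no bracket -> illegal
(3,5): no bracket -> illegal
(3,6): flips 1 -> legal
(4,1): no bracket -> illegal
(4,6): no bracket -> illegal
(5,1): flips 1 -> legal
(5,2): flips 2 -> legal
(5,3): flips 1 -> legal
(5,5): flips 1 -> legal
(5,6): flips 1 -> legal

Answer: (1,4) (1,5) (3,6) (5,1) (5,2) (5,3) (5,5) (5,6)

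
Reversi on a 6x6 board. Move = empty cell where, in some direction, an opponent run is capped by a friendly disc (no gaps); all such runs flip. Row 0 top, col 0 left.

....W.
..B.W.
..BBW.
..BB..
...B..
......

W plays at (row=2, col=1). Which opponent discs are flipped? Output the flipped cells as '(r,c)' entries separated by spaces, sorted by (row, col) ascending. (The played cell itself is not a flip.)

Dir NW: first cell '.' (not opp) -> no flip
Dir N: first cell '.' (not opp) -> no flip
Dir NE: opp run (1,2), next='.' -> no flip
Dir W: first cell '.' (not opp) -> no flip
Dir E: opp run (2,2) (2,3) capped by W -> flip
Dir SW: first cell '.' (not opp) -> no flip
Dir S: first cell '.' (not opp) -> no flip
Dir SE: opp run (3,2) (4,3), next='.' -> no flip

Answer: (2,2) (2,3)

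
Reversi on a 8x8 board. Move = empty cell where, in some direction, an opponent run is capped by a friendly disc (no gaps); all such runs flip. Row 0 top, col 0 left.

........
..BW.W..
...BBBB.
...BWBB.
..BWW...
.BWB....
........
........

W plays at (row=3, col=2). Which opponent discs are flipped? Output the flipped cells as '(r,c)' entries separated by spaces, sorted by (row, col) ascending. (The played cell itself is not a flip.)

Dir NW: first cell '.' (not opp) -> no flip
Dir N: first cell '.' (not opp) -> no flip
Dir NE: opp run (2,3), next='.' -> no flip
Dir W: first cell '.' (not opp) -> no flip
Dir E: opp run (3,3) capped by W -> flip
Dir SW: first cell '.' (not opp) -> no flip
Dir S: opp run (4,2) capped by W -> flip
Dir SE: first cell 'W' (not opp) -> no flip

Answer: (3,3) (4,2)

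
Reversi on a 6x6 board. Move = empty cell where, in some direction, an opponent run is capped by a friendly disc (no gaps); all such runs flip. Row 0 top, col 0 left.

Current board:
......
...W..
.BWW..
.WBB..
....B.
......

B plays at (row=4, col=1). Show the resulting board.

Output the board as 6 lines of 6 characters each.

Answer: ......
...W..
.BWW..
.BBB..
.B..B.
......

Derivation:
Place B at (4,1); scan 8 dirs for brackets.
Dir NW: first cell '.' (not opp) -> no flip
Dir N: opp run (3,1) capped by B -> flip
Dir NE: first cell 'B' (not opp) -> no flip
Dir W: first cell '.' (not opp) -> no flip
Dir E: first cell '.' (not opp) -> no flip
Dir SW: first cell '.' (not opp) -> no flip
Dir S: first cell '.' (not opp) -> no flip
Dir SE: first cell '.' (not opp) -> no flip
All flips: (3,1)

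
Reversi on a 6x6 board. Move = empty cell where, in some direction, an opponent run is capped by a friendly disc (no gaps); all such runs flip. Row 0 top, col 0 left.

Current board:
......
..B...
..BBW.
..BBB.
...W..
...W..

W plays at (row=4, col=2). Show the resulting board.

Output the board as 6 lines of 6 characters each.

Place W at (4,2); scan 8 dirs for brackets.
Dir NW: first cell '.' (not opp) -> no flip
Dir N: opp run (3,2) (2,2) (1,2), next='.' -> no flip
Dir NE: opp run (3,3) capped by W -> flip
Dir W: first cell '.' (not opp) -> no flip
Dir E: first cell 'W' (not opp) -> no flip
Dir SW: first cell '.' (not opp) -> no flip
Dir S: first cell '.' (not opp) -> no flip
Dir SE: first cell 'W' (not opp) -> no flip
All flips: (3,3)

Answer: ......
..B...
..BBW.
..BWB.
..WW..
...W..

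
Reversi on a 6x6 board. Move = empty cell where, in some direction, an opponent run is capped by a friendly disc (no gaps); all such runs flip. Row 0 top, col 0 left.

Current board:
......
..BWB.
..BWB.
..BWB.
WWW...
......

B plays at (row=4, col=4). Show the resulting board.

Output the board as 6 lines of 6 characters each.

Answer: ......
..BWB.
..BWB.
..BBB.
WWW.B.
......

Derivation:
Place B at (4,4); scan 8 dirs for brackets.
Dir NW: opp run (3,3) capped by B -> flip
Dir N: first cell 'B' (not opp) -> no flip
Dir NE: first cell '.' (not opp) -> no flip
Dir W: first cell '.' (not opp) -> no flip
Dir E: first cell '.' (not opp) -> no flip
Dir SW: first cell '.' (not opp) -> no flip
Dir S: first cell '.' (not opp) -> no flip
Dir SE: first cell '.' (not opp) -> no flip
All flips: (3,3)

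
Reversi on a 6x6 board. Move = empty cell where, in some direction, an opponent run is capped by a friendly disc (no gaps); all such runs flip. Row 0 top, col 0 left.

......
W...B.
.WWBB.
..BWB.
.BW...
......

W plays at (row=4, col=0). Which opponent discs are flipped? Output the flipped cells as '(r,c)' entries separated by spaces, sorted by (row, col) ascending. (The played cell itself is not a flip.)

Dir NW: edge -> no flip
Dir N: first cell '.' (not opp) -> no flip
Dir NE: first cell '.' (not opp) -> no flip
Dir W: edge -> no flip
Dir E: opp run (4,1) capped by W -> flip
Dir SW: edge -> no flip
Dir S: first cell '.' (not opp) -> no flip
Dir SE: first cell '.' (not opp) -> no flip

Answer: (4,1)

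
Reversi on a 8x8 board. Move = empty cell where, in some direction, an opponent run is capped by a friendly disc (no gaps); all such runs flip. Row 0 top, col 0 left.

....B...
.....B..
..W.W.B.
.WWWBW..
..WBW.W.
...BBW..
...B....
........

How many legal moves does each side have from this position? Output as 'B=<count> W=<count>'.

-- B to move --
(1,1): no bracket -> illegal
(1,2): no bracket -> illegal
(1,3): no bracket -> illegal
(1,4): flips 1 -> legal
(2,0): flips 2 -> legal
(2,1): flips 1 -> legal
(2,3): flips 1 -> legal
(2,5): no bracket -> illegal
(3,0): flips 3 -> legal
(3,6): flips 1 -> legal
(3,7): no bracket -> illegal
(4,0): no bracket -> illegal
(4,1): flips 1 -> legal
(4,5): flips 1 -> legal
(4,7): no bracket -> illegal
(5,1): flips 3 -> legal
(5,2): no bracket -> illegal
(5,6): flips 1 -> legal
(5,7): no bracket -> illegal
(6,4): no bracket -> illegal
(6,5): no bracket -> illegal
(6,6): no bracket -> illegal
B mobility = 10
-- W to move --
(0,3): no bracket -> illegal
(0,5): no bracket -> illegal
(0,6): flips 1 -> legal
(1,3): no bracket -> illegal
(1,4): no bracket -> illegal
(1,6): no bracket -> illegal
(1,7): flips 1 -> legal
(2,3): no bracket -> illegal
(2,5): no bracket -> illegal
(2,7): no bracket -> illegal
(3,6): no bracket -> illegal
(3,7): no bracket -> illegal
(4,5): no bracket -> illegal
(5,2): flips 2 -> legal
(6,2): flips 1 -> legal
(6,4): flips 2 -> legal
(6,5): flips 2 -> legal
(7,2): no bracket -> illegal
(7,3): flips 3 -> legal
(7,4): no bracket -> illegal
W mobility = 7

Answer: B=10 W=7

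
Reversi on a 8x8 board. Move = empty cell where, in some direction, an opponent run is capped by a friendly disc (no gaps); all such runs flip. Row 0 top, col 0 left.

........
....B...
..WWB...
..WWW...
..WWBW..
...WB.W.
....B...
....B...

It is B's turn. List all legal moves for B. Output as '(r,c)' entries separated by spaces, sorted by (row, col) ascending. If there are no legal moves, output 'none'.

Answer: (1,1) (2,1) (3,1) (3,6) (4,1) (4,6) (5,1) (5,2) (6,2)

Derivation:
(1,1): flips 2 -> legal
(1,2): no bracket -> illegal
(1,3): no bracket -> illegal
(2,1): flips 4 -> legal
(2,5): no bracket -> illegal
(3,1): flips 2 -> legal
(3,5): no bracket -> illegal
(3,6): flips 1 -> legal
(4,1): flips 4 -> legal
(4,6): flips 1 -> legal
(4,7): no bracket -> illegal
(5,1): flips 2 -> legal
(5,2): flips 1 -> legal
(5,5): no bracket -> illegal
(5,7): no bracket -> illegal
(6,2): flips 1 -> legal
(6,3): no bracket -> illegal
(6,5): no bracket -> illegal
(6,6): no bracket -> illegal
(6,7): no bracket -> illegal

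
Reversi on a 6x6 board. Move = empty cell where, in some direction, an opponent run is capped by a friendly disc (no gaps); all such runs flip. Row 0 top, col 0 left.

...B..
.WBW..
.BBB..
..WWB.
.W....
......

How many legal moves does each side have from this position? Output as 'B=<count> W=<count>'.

-- B to move --
(0,0): flips 1 -> legal
(0,1): flips 1 -> legal
(0,2): no bracket -> illegal
(0,4): flips 1 -> legal
(1,0): flips 1 -> legal
(1,4): flips 1 -> legal
(2,0): no bracket -> illegal
(2,4): no bracket -> illegal
(3,0): no bracket -> illegal
(3,1): flips 2 -> legal
(4,0): no bracket -> illegal
(4,2): flips 1 -> legal
(4,3): flips 2 -> legal
(4,4): flips 1 -> legal
(5,0): flips 2 -> legal
(5,1): no bracket -> illegal
(5,2): no bracket -> illegal
B mobility = 10
-- W to move --
(0,1): no bracket -> illegal
(0,2): flips 2 -> legal
(0,4): no bracket -> illegal
(1,0): flips 1 -> legal
(1,4): flips 1 -> legal
(2,0): no bracket -> illegal
(2,4): no bracket -> illegal
(2,5): no bracket -> illegal
(3,0): no bracket -> illegal
(3,1): flips 2 -> legal
(3,5): flips 1 -> legal
(4,3): no bracket -> illegal
(4,4): no bracket -> illegal
(4,5): no bracket -> illegal
W mobility = 5

Answer: B=10 W=5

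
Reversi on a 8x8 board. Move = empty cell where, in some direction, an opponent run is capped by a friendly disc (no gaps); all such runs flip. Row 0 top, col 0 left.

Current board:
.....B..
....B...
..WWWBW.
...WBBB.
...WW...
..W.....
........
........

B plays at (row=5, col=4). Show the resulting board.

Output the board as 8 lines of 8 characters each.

Place B at (5,4); scan 8 dirs for brackets.
Dir NW: opp run (4,3), next='.' -> no flip
Dir N: opp run (4,4) capped by B -> flip
Dir NE: first cell '.' (not opp) -> no flip
Dir W: first cell '.' (not opp) -> no flip
Dir E: first cell '.' (not opp) -> no flip
Dir SW: first cell '.' (not opp) -> no flip
Dir S: first cell '.' (not opp) -> no flip
Dir SE: first cell '.' (not opp) -> no flip
All flips: (4,4)

Answer: .....B..
....B...
..WWWBW.
...WBBB.
...WB...
..W.B...
........
........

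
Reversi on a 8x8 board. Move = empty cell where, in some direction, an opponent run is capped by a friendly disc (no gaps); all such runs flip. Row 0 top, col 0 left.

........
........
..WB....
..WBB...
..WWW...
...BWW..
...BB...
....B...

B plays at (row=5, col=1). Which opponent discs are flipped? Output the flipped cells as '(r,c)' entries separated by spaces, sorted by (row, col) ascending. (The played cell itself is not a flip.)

Dir NW: first cell '.' (not opp) -> no flip
Dir N: first cell '.' (not opp) -> no flip
Dir NE: opp run (4,2) capped by B -> flip
Dir W: first cell '.' (not opp) -> no flip
Dir E: first cell '.' (not opp) -> no flip
Dir SW: first cell '.' (not opp) -> no flip
Dir S: first cell '.' (not opp) -> no flip
Dir SE: first cell '.' (not opp) -> no flip

Answer: (4,2)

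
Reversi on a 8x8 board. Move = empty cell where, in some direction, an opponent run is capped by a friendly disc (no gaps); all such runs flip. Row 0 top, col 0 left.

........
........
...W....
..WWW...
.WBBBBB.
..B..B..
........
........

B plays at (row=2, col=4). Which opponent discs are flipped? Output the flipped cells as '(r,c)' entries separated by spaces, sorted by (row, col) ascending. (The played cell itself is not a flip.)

Dir NW: first cell '.' (not opp) -> no flip
Dir N: first cell '.' (not opp) -> no flip
Dir NE: first cell '.' (not opp) -> no flip
Dir W: opp run (2,3), next='.' -> no flip
Dir E: first cell '.' (not opp) -> no flip
Dir SW: opp run (3,3) capped by B -> flip
Dir S: opp run (3,4) capped by B -> flip
Dir SE: first cell '.' (not opp) -> no flip

Answer: (3,3) (3,4)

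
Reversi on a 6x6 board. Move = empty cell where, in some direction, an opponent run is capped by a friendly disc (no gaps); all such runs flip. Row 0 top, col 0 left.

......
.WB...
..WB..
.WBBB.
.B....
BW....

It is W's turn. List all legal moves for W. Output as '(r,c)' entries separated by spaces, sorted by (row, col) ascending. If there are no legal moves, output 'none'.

(0,1): no bracket -> illegal
(0,2): flips 1 -> legal
(0,3): no bracket -> illegal
(1,3): flips 1 -> legal
(1,4): no bracket -> illegal
(2,1): no bracket -> illegal
(2,4): flips 1 -> legal
(2,5): no bracket -> illegal
(3,0): no bracket -> illegal
(3,5): flips 3 -> legal
(4,0): no bracket -> illegal
(4,2): flips 1 -> legal
(4,3): no bracket -> illegal
(4,4): flips 1 -> legal
(4,5): no bracket -> illegal
(5,2): no bracket -> illegal

Answer: (0,2) (1,3) (2,4) (3,5) (4,2) (4,4)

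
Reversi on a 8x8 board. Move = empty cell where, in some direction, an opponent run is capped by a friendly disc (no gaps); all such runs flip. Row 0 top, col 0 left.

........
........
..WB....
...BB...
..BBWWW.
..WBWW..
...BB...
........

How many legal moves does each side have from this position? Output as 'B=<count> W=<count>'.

Answer: B=13 W=9

Derivation:
-- B to move --
(1,1): flips 1 -> legal
(1,2): no bracket -> illegal
(1,3): no bracket -> illegal
(2,1): flips 1 -> legal
(3,1): no bracket -> illegal
(3,2): no bracket -> illegal
(3,5): flips 1 -> legal
(3,6): flips 2 -> legal
(3,7): flips 2 -> legal
(4,1): flips 1 -> legal
(4,7): flips 3 -> legal
(5,1): flips 1 -> legal
(5,6): flips 3 -> legal
(5,7): no bracket -> illegal
(6,1): flips 1 -> legal
(6,2): flips 1 -> legal
(6,5): flips 1 -> legal
(6,6): flips 2 -> legal
B mobility = 13
-- W to move --
(1,2): flips 2 -> legal
(1,3): no bracket -> illegal
(1,4): no bracket -> illegal
(2,4): flips 2 -> legal
(2,5): flips 2 -> legal
(3,1): no bracket -> illegal
(3,2): flips 2 -> legal
(3,5): no bracket -> illegal
(4,1): flips 2 -> legal
(5,1): no bracket -> illegal
(6,2): flips 1 -> legal
(6,5): no bracket -> illegal
(7,2): flips 1 -> legal
(7,3): flips 1 -> legal
(7,4): flips 2 -> legal
(7,5): no bracket -> illegal
W mobility = 9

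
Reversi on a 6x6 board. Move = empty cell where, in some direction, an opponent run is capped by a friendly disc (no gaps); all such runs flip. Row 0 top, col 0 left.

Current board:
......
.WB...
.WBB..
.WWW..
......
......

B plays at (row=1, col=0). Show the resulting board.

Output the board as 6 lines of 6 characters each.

Place B at (1,0); scan 8 dirs for brackets.
Dir NW: edge -> no flip
Dir N: first cell '.' (not opp) -> no flip
Dir NE: first cell '.' (not opp) -> no flip
Dir W: edge -> no flip
Dir E: opp run (1,1) capped by B -> flip
Dir SW: edge -> no flip
Dir S: first cell '.' (not opp) -> no flip
Dir SE: opp run (2,1) (3,2), next='.' -> no flip
All flips: (1,1)

Answer: ......
BBB...
.WBB..
.WWW..
......
......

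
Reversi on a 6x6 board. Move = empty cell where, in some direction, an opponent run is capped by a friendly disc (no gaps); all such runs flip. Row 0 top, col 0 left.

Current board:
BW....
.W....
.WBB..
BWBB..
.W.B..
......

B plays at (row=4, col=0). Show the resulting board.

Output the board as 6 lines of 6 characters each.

Answer: BW....
.W....
.WBB..
BBBB..
BW.B..
......

Derivation:
Place B at (4,0); scan 8 dirs for brackets.
Dir NW: edge -> no flip
Dir N: first cell 'B' (not opp) -> no flip
Dir NE: opp run (3,1) capped by B -> flip
Dir W: edge -> no flip
Dir E: opp run (4,1), next='.' -> no flip
Dir SW: edge -> no flip
Dir S: first cell '.' (not opp) -> no flip
Dir SE: first cell '.' (not opp) -> no flip
All flips: (3,1)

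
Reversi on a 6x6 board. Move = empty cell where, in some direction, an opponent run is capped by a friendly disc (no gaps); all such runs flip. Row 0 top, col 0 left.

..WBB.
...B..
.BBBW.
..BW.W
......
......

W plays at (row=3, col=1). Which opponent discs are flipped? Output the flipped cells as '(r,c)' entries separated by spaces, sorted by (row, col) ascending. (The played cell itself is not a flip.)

Answer: (3,2)

Derivation:
Dir NW: first cell '.' (not opp) -> no flip
Dir N: opp run (2,1), next='.' -> no flip
Dir NE: opp run (2,2) (1,3) (0,4), next=edge -> no flip
Dir W: first cell '.' (not opp) -> no flip
Dir E: opp run (3,2) capped by W -> flip
Dir SW: first cell '.' (not opp) -> no flip
Dir S: first cell '.' (not opp) -> no flip
Dir SE: first cell '.' (not opp) -> no flip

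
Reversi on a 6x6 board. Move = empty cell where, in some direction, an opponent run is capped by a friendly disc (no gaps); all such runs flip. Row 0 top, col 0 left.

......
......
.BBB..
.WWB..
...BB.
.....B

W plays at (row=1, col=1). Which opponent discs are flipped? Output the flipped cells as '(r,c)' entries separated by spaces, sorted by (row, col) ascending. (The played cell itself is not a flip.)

Answer: (2,1)

Derivation:
Dir NW: first cell '.' (not opp) -> no flip
Dir N: first cell '.' (not opp) -> no flip
Dir NE: first cell '.' (not opp) -> no flip
Dir W: first cell '.' (not opp) -> no flip
Dir E: first cell '.' (not opp) -> no flip
Dir SW: first cell '.' (not opp) -> no flip
Dir S: opp run (2,1) capped by W -> flip
Dir SE: opp run (2,2) (3,3) (4,4) (5,5), next=edge -> no flip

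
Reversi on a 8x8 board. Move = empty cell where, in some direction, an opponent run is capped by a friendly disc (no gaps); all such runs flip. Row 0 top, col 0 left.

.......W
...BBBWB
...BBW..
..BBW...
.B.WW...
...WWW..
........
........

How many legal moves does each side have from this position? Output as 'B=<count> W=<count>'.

-- B to move --
(0,5): no bracket -> illegal
(0,6): no bracket -> illegal
(2,6): flips 1 -> legal
(2,7): no bracket -> illegal
(3,5): flips 2 -> legal
(3,6): flips 1 -> legal
(4,2): no bracket -> illegal
(4,5): flips 1 -> legal
(4,6): no bracket -> illegal
(5,2): no bracket -> illegal
(5,6): no bracket -> illegal
(6,2): no bracket -> illegal
(6,3): flips 2 -> legal
(6,4): flips 3 -> legal
(6,5): flips 2 -> legal
(6,6): flips 2 -> legal
B mobility = 8
-- W to move --
(0,2): no bracket -> illegal
(0,3): flips 4 -> legal
(0,4): flips 2 -> legal
(0,5): flips 1 -> legal
(0,6): no bracket -> illegal
(1,2): flips 4 -> legal
(2,1): flips 1 -> legal
(2,2): flips 3 -> legal
(2,6): no bracket -> illegal
(2,7): flips 1 -> legal
(3,0): no bracket -> illegal
(3,1): flips 2 -> legal
(3,5): no bracket -> illegal
(4,0): no bracket -> illegal
(4,2): no bracket -> illegal
(5,0): no bracket -> illegal
(5,1): no bracket -> illegal
(5,2): no bracket -> illegal
W mobility = 8

Answer: B=8 W=8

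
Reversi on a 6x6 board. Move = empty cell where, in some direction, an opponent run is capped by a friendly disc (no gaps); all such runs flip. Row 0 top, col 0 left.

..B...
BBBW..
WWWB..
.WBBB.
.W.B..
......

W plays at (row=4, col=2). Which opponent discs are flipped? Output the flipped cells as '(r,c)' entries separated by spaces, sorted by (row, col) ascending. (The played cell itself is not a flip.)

Answer: (3,2)

Derivation:
Dir NW: first cell 'W' (not opp) -> no flip
Dir N: opp run (3,2) capped by W -> flip
Dir NE: opp run (3,3), next='.' -> no flip
Dir W: first cell 'W' (not opp) -> no flip
Dir E: opp run (4,3), next='.' -> no flip
Dir SW: first cell '.' (not opp) -> no flip
Dir S: first cell '.' (not opp) -> no flip
Dir SE: first cell '.' (not opp) -> no flip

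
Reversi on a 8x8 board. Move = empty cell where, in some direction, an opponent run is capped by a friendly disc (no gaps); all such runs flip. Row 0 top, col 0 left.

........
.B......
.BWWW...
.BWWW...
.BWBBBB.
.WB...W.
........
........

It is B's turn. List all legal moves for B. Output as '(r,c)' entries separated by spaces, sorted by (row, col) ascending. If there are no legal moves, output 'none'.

Answer: (1,2) (1,3) (1,4) (2,5) (3,5) (5,0) (5,3) (6,1) (6,6) (6,7)

Derivation:
(1,2): flips 5 -> legal
(1,3): flips 3 -> legal
(1,4): flips 4 -> legal
(1,5): no bracket -> illegal
(2,5): flips 4 -> legal
(3,5): flips 3 -> legal
(4,0): no bracket -> illegal
(4,7): no bracket -> illegal
(5,0): flips 1 -> legal
(5,3): flips 1 -> legal
(5,5): no bracket -> illegal
(5,7): no bracket -> illegal
(6,0): no bracket -> illegal
(6,1): flips 1 -> legal
(6,2): no bracket -> illegal
(6,5): no bracket -> illegal
(6,6): flips 1 -> legal
(6,7): flips 1 -> legal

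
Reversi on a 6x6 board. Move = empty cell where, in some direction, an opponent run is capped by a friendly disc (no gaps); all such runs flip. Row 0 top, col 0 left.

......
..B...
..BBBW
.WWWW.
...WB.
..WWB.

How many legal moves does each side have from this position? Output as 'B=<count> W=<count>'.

Answer: B=6 W=10

Derivation:
-- B to move --
(1,4): no bracket -> illegal
(1,5): no bracket -> illegal
(2,0): no bracket -> illegal
(2,1): flips 2 -> legal
(3,0): no bracket -> illegal
(3,5): no bracket -> illegal
(4,0): flips 1 -> legal
(4,1): flips 1 -> legal
(4,2): flips 3 -> legal
(4,5): flips 1 -> legal
(5,1): flips 2 -> legal
B mobility = 6
-- W to move --
(0,1): flips 2 -> legal
(0,2): flips 2 -> legal
(0,3): no bracket -> illegal
(1,1): flips 1 -> legal
(1,3): flips 2 -> legal
(1,4): flips 2 -> legal
(1,5): flips 1 -> legal
(2,1): flips 3 -> legal
(3,5): flips 1 -> legal
(4,5): flips 1 -> legal
(5,5): flips 2 -> legal
W mobility = 10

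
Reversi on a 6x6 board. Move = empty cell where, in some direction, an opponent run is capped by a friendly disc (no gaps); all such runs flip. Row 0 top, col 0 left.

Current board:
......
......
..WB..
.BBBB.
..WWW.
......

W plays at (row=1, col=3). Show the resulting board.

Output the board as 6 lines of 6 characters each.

Place W at (1,3); scan 8 dirs for brackets.
Dir NW: first cell '.' (not opp) -> no flip
Dir N: first cell '.' (not opp) -> no flip
Dir NE: first cell '.' (not opp) -> no flip
Dir W: first cell '.' (not opp) -> no flip
Dir E: first cell '.' (not opp) -> no flip
Dir SW: first cell 'W' (not opp) -> no flip
Dir S: opp run (2,3) (3,3) capped by W -> flip
Dir SE: first cell '.' (not opp) -> no flip
All flips: (2,3) (3,3)

Answer: ......
...W..
..WW..
.BBWB.
..WWW.
......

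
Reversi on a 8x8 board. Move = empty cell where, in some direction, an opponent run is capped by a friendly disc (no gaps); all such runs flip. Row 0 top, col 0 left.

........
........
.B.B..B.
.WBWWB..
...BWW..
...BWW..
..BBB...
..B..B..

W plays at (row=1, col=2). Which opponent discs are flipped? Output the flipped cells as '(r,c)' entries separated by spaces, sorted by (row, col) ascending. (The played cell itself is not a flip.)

Dir NW: first cell '.' (not opp) -> no flip
Dir N: first cell '.' (not opp) -> no flip
Dir NE: first cell '.' (not opp) -> no flip
Dir W: first cell '.' (not opp) -> no flip
Dir E: first cell '.' (not opp) -> no flip
Dir SW: opp run (2,1), next='.' -> no flip
Dir S: first cell '.' (not opp) -> no flip
Dir SE: opp run (2,3) capped by W -> flip

Answer: (2,3)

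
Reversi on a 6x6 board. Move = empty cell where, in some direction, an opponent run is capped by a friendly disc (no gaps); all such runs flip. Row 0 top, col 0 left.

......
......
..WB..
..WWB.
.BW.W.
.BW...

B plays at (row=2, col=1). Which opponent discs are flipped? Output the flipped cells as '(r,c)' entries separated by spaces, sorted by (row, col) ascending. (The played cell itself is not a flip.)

Answer: (2,2)

Derivation:
Dir NW: first cell '.' (not opp) -> no flip
Dir N: first cell '.' (not opp) -> no flip
Dir NE: first cell '.' (not opp) -> no flip
Dir W: first cell '.' (not opp) -> no flip
Dir E: opp run (2,2) capped by B -> flip
Dir SW: first cell '.' (not opp) -> no flip
Dir S: first cell '.' (not opp) -> no flip
Dir SE: opp run (3,2), next='.' -> no flip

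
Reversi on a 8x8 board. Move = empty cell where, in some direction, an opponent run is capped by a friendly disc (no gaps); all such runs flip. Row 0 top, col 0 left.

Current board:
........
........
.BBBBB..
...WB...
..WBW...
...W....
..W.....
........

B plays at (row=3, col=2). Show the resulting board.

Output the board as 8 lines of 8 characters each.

Place B at (3,2); scan 8 dirs for brackets.
Dir NW: first cell 'B' (not opp) -> no flip
Dir N: first cell 'B' (not opp) -> no flip
Dir NE: first cell 'B' (not opp) -> no flip
Dir W: first cell '.' (not opp) -> no flip
Dir E: opp run (3,3) capped by B -> flip
Dir SW: first cell '.' (not opp) -> no flip
Dir S: opp run (4,2), next='.' -> no flip
Dir SE: first cell 'B' (not opp) -> no flip
All flips: (3,3)

Answer: ........
........
.BBBBB..
..BBB...
..WBW...
...W....
..W.....
........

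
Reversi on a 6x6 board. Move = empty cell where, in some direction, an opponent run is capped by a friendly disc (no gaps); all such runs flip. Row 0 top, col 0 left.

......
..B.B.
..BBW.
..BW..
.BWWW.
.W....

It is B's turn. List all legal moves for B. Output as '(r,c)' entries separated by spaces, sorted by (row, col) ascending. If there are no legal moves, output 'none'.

Answer: (2,5) (3,4) (4,5) (5,2) (5,3) (5,4) (5,5)

Derivation:
(1,3): no bracket -> illegal
(1,5): no bracket -> illegal
(2,5): flips 1 -> legal
(3,1): no bracket -> illegal
(3,4): flips 2 -> legal
(3,5): no bracket -> illegal
(4,0): no bracket -> illegal
(4,5): flips 3 -> legal
(5,0): no bracket -> illegal
(5,2): flips 1 -> legal
(5,3): flips 2 -> legal
(5,4): flips 1 -> legal
(5,5): flips 2 -> legal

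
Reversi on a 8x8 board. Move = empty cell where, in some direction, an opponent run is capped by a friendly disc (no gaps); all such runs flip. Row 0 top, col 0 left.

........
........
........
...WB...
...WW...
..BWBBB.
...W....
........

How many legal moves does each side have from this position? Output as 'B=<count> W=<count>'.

Answer: B=4 W=11

Derivation:
-- B to move --
(2,2): flips 2 -> legal
(2,3): no bracket -> illegal
(2,4): no bracket -> illegal
(3,2): flips 2 -> legal
(3,5): no bracket -> illegal
(4,2): no bracket -> illegal
(4,5): no bracket -> illegal
(6,2): no bracket -> illegal
(6,4): no bracket -> illegal
(7,2): flips 1 -> legal
(7,3): no bracket -> illegal
(7,4): flips 1 -> legal
B mobility = 4
-- W to move --
(2,3): no bracket -> illegal
(2,4): flips 1 -> legal
(2,5): flips 1 -> legal
(3,5): flips 1 -> legal
(4,1): flips 1 -> legal
(4,2): no bracket -> illegal
(4,5): flips 1 -> legal
(4,6): no bracket -> illegal
(4,7): no bracket -> illegal
(5,1): flips 1 -> legal
(5,7): flips 3 -> legal
(6,1): flips 1 -> legal
(6,2): no bracket -> illegal
(6,4): flips 1 -> legal
(6,5): flips 1 -> legal
(6,6): flips 1 -> legal
(6,7): no bracket -> illegal
W mobility = 11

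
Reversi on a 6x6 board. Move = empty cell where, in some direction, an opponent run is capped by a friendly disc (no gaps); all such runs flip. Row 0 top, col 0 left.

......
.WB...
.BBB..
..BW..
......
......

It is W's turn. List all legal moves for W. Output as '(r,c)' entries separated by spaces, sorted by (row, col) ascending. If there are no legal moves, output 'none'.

Answer: (1,3) (3,1)

Derivation:
(0,1): no bracket -> illegal
(0,2): no bracket -> illegal
(0,3): no bracket -> illegal
(1,0): no bracket -> illegal
(1,3): flips 2 -> legal
(1,4): no bracket -> illegal
(2,0): no bracket -> illegal
(2,4): no bracket -> illegal
(3,0): no bracket -> illegal
(3,1): flips 2 -> legal
(3,4): no bracket -> illegal
(4,1): no bracket -> illegal
(4,2): no bracket -> illegal
(4,3): no bracket -> illegal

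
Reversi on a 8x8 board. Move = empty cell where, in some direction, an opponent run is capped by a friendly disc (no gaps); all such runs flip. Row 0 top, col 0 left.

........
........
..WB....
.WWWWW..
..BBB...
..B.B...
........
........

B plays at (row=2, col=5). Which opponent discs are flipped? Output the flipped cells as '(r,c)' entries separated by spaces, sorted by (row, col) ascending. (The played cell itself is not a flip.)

Dir NW: first cell '.' (not opp) -> no flip
Dir N: first cell '.' (not opp) -> no flip
Dir NE: first cell '.' (not opp) -> no flip
Dir W: first cell '.' (not opp) -> no flip
Dir E: first cell '.' (not opp) -> no flip
Dir SW: opp run (3,4) capped by B -> flip
Dir S: opp run (3,5), next='.' -> no flip
Dir SE: first cell '.' (not opp) -> no flip

Answer: (3,4)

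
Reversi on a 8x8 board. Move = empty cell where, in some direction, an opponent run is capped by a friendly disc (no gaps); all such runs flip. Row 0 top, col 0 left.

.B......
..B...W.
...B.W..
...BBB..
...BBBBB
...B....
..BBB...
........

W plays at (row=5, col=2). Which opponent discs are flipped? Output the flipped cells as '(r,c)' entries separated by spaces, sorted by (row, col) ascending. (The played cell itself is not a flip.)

Dir NW: first cell '.' (not opp) -> no flip
Dir N: first cell '.' (not opp) -> no flip
Dir NE: opp run (4,3) (3,4) capped by W -> flip
Dir W: first cell '.' (not opp) -> no flip
Dir E: opp run (5,3), next='.' -> no flip
Dir SW: first cell '.' (not opp) -> no flip
Dir S: opp run (6,2), next='.' -> no flip
Dir SE: opp run (6,3), next='.' -> no flip

Answer: (3,4) (4,3)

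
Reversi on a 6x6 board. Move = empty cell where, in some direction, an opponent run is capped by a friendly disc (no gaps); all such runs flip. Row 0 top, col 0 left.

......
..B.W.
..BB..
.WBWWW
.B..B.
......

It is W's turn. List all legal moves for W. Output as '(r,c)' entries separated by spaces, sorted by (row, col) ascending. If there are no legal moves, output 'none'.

(0,1): flips 2 -> legal
(0,2): no bracket -> illegal
(0,3): no bracket -> illegal
(1,1): flips 1 -> legal
(1,3): flips 2 -> legal
(2,1): no bracket -> illegal
(2,4): no bracket -> illegal
(3,0): no bracket -> illegal
(4,0): no bracket -> illegal
(4,2): no bracket -> illegal
(4,3): no bracket -> illegal
(4,5): no bracket -> illegal
(5,0): flips 3 -> legal
(5,1): flips 1 -> legal
(5,2): no bracket -> illegal
(5,3): flips 1 -> legal
(5,4): flips 1 -> legal
(5,5): flips 1 -> legal

Answer: (0,1) (1,1) (1,3) (5,0) (5,1) (5,3) (5,4) (5,5)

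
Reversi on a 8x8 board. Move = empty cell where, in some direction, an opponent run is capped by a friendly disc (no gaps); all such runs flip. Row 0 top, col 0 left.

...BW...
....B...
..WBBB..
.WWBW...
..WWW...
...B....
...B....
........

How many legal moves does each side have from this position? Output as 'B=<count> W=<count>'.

-- B to move --
(0,5): flips 1 -> legal
(1,1): flips 1 -> legal
(1,2): no bracket -> illegal
(1,3): no bracket -> illegal
(1,5): no bracket -> illegal
(2,0): flips 2 -> legal
(2,1): flips 1 -> legal
(3,0): flips 2 -> legal
(3,5): flips 2 -> legal
(4,0): no bracket -> illegal
(4,1): flips 1 -> legal
(4,5): flips 1 -> legal
(5,1): flips 1 -> legal
(5,2): flips 2 -> legal
(5,4): flips 2 -> legal
(5,5): flips 1 -> legal
B mobility = 12
-- W to move --
(0,2): flips 1 -> legal
(0,5): flips 2 -> legal
(1,2): flips 1 -> legal
(1,3): flips 2 -> legal
(1,5): flips 2 -> legal
(1,6): flips 1 -> legal
(2,6): flips 3 -> legal
(3,5): no bracket -> illegal
(3,6): no bracket -> illegal
(5,2): no bracket -> illegal
(5,4): no bracket -> illegal
(6,2): flips 1 -> legal
(6,4): flips 1 -> legal
(7,2): no bracket -> illegal
(7,3): flips 2 -> legal
(7,4): no bracket -> illegal
W mobility = 10

Answer: B=12 W=10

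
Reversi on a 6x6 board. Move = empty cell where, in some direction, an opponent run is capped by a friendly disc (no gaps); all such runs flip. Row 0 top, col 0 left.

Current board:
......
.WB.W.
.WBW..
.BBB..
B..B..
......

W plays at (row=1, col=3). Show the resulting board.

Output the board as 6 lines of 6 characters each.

Place W at (1,3); scan 8 dirs for brackets.
Dir NW: first cell '.' (not opp) -> no flip
Dir N: first cell '.' (not opp) -> no flip
Dir NE: first cell '.' (not opp) -> no flip
Dir W: opp run (1,2) capped by W -> flip
Dir E: first cell 'W' (not opp) -> no flip
Dir SW: opp run (2,2) (3,1) (4,0), next=edge -> no flip
Dir S: first cell 'W' (not opp) -> no flip
Dir SE: first cell '.' (not opp) -> no flip
All flips: (1,2)

Answer: ......
.WWWW.
.WBW..
.BBB..
B..B..
......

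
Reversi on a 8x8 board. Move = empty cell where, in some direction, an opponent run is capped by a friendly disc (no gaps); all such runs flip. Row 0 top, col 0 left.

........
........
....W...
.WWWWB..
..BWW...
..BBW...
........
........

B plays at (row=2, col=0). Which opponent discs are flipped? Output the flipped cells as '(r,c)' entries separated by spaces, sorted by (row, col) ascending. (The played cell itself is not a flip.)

Answer: (3,1)

Derivation:
Dir NW: edge -> no flip
Dir N: first cell '.' (not opp) -> no flip
Dir NE: first cell '.' (not opp) -> no flip
Dir W: edge -> no flip
Dir E: first cell '.' (not opp) -> no flip
Dir SW: edge -> no flip
Dir S: first cell '.' (not opp) -> no flip
Dir SE: opp run (3,1) capped by B -> flip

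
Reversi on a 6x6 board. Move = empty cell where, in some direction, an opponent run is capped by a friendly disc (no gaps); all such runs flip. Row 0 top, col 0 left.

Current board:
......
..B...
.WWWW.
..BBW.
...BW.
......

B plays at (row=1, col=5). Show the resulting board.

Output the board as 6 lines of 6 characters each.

Place B at (1,5); scan 8 dirs for brackets.
Dir NW: first cell '.' (not opp) -> no flip
Dir N: first cell '.' (not opp) -> no flip
Dir NE: edge -> no flip
Dir W: first cell '.' (not opp) -> no flip
Dir E: edge -> no flip
Dir SW: opp run (2,4) capped by B -> flip
Dir S: first cell '.' (not opp) -> no flip
Dir SE: edge -> no flip
All flips: (2,4)

Answer: ......
..B..B
.WWWB.
..BBW.
...BW.
......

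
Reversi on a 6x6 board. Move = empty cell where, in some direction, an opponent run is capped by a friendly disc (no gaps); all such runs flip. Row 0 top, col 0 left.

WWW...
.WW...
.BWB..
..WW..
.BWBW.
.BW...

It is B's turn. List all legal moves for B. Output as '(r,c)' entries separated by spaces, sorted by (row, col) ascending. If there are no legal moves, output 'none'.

Answer: (0,3) (2,4) (4,5) (5,3)

Derivation:
(0,3): flips 1 -> legal
(1,0): no bracket -> illegal
(1,3): no bracket -> illegal
(2,0): no bracket -> illegal
(2,4): flips 2 -> legal
(3,1): no bracket -> illegal
(3,4): no bracket -> illegal
(3,5): no bracket -> illegal
(4,5): flips 1 -> legal
(5,3): flips 1 -> legal
(5,4): no bracket -> illegal
(5,5): no bracket -> illegal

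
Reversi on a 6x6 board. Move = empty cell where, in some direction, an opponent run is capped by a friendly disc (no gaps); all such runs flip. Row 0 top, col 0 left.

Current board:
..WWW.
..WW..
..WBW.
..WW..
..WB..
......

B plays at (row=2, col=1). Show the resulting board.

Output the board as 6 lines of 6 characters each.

Answer: ..WWW.
..WW..
.BBBW.
..BW..
..WB..
......

Derivation:
Place B at (2,1); scan 8 dirs for brackets.
Dir NW: first cell '.' (not opp) -> no flip
Dir N: first cell '.' (not opp) -> no flip
Dir NE: opp run (1,2) (0,3), next=edge -> no flip
Dir W: first cell '.' (not opp) -> no flip
Dir E: opp run (2,2) capped by B -> flip
Dir SW: first cell '.' (not opp) -> no flip
Dir S: first cell '.' (not opp) -> no flip
Dir SE: opp run (3,2) capped by B -> flip
All flips: (2,2) (3,2)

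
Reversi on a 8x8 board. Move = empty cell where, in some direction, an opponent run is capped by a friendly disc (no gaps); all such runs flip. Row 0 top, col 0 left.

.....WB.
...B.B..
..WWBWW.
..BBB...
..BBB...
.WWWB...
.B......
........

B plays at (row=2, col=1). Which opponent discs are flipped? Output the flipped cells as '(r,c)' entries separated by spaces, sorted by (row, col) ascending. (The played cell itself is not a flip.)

Answer: (2,2) (2,3)

Derivation:
Dir NW: first cell '.' (not opp) -> no flip
Dir N: first cell '.' (not opp) -> no flip
Dir NE: first cell '.' (not opp) -> no flip
Dir W: first cell '.' (not opp) -> no flip
Dir E: opp run (2,2) (2,3) capped by B -> flip
Dir SW: first cell '.' (not opp) -> no flip
Dir S: first cell '.' (not opp) -> no flip
Dir SE: first cell 'B' (not opp) -> no flip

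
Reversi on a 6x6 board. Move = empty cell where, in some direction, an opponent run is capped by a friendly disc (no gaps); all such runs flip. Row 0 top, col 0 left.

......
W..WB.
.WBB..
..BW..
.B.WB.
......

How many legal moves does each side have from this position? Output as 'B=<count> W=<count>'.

Answer: B=8 W=6

Derivation:
-- B to move --
(0,0): no bracket -> illegal
(0,1): no bracket -> illegal
(0,2): no bracket -> illegal
(0,3): flips 1 -> legal
(0,4): flips 1 -> legal
(1,1): no bracket -> illegal
(1,2): flips 1 -> legal
(2,0): flips 1 -> legal
(2,4): no bracket -> illegal
(3,0): no bracket -> illegal
(3,1): no bracket -> illegal
(3,4): flips 1 -> legal
(4,2): flips 1 -> legal
(5,2): no bracket -> illegal
(5,3): flips 2 -> legal
(5,4): flips 1 -> legal
B mobility = 8
-- W to move --
(0,3): no bracket -> illegal
(0,4): no bracket -> illegal
(0,5): no bracket -> illegal
(1,1): flips 1 -> legal
(1,2): no bracket -> illegal
(1,5): flips 1 -> legal
(2,4): flips 2 -> legal
(2,5): no bracket -> illegal
(3,0): no bracket -> illegal
(3,1): flips 2 -> legal
(3,4): no bracket -> illegal
(3,5): no bracket -> illegal
(4,0): no bracket -> illegal
(4,2): no bracket -> illegal
(4,5): flips 1 -> legal
(5,0): no bracket -> illegal
(5,1): no bracket -> illegal
(5,2): no bracket -> illegal
(5,3): no bracket -> illegal
(5,4): no bracket -> illegal
(5,5): flips 1 -> legal
W mobility = 6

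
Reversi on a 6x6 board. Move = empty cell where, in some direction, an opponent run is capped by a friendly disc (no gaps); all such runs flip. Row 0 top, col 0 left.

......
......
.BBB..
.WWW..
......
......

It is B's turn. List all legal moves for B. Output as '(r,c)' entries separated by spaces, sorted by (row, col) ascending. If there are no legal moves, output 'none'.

Answer: (4,0) (4,1) (4,2) (4,3) (4,4)

Derivation:
(2,0): no bracket -> illegal
(2,4): no bracket -> illegal
(3,0): no bracket -> illegal
(3,4): no bracket -> illegal
(4,0): flips 1 -> legal
(4,1): flips 2 -> legal
(4,2): flips 1 -> legal
(4,3): flips 2 -> legal
(4,4): flips 1 -> legal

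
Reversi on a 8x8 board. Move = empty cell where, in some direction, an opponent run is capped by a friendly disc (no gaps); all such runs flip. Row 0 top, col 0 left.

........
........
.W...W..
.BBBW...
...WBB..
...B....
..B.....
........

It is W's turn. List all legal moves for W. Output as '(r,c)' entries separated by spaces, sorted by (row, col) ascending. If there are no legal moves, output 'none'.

Answer: (2,3) (3,0) (4,1) (4,6) (5,4) (5,6) (6,3)

Derivation:
(2,0): no bracket -> illegal
(2,2): no bracket -> illegal
(2,3): flips 1 -> legal
(2,4): no bracket -> illegal
(3,0): flips 3 -> legal
(3,5): no bracket -> illegal
(3,6): no bracket -> illegal
(4,0): no bracket -> illegal
(4,1): flips 1 -> legal
(4,2): no bracket -> illegal
(4,6): flips 2 -> legal
(5,1): no bracket -> illegal
(5,2): no bracket -> illegal
(5,4): flips 1 -> legal
(5,5): no bracket -> illegal
(5,6): flips 1 -> legal
(6,1): no bracket -> illegal
(6,3): flips 1 -> legal
(6,4): no bracket -> illegal
(7,1): no bracket -> illegal
(7,2): no bracket -> illegal
(7,3): no bracket -> illegal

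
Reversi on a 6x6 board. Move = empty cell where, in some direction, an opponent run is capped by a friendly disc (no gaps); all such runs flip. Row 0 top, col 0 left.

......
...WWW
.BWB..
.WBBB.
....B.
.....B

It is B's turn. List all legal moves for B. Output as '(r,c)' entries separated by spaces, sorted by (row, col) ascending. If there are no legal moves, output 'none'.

Answer: (0,3) (0,5) (1,1) (1,2) (3,0) (4,1)

Derivation:
(0,2): no bracket -> illegal
(0,3): flips 1 -> legal
(0,4): no bracket -> illegal
(0,5): flips 1 -> legal
(1,1): flips 1 -> legal
(1,2): flips 1 -> legal
(2,0): no bracket -> illegal
(2,4): no bracket -> illegal
(2,5): no bracket -> illegal
(3,0): flips 1 -> legal
(4,0): no bracket -> illegal
(4,1): flips 1 -> legal
(4,2): no bracket -> illegal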